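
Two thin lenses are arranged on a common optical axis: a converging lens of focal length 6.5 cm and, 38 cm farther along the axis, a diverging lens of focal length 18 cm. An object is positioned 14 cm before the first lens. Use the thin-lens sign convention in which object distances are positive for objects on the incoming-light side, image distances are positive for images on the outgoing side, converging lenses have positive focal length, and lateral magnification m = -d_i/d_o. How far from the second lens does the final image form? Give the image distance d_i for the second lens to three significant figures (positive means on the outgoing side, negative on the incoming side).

First lens: d_i1 = 1/(1/6.5 - 1/14) = 12.133 cm.
The intermediate image is 12.133 cm to the right of lens 1, so d_o2 = L - d_i1 = 38 - 12.133 = 25.867 cm.
Second lens: d_i2 = 1/(1/(-18) - 1/(25.867)) = -10.614 cm.

-10.6 cm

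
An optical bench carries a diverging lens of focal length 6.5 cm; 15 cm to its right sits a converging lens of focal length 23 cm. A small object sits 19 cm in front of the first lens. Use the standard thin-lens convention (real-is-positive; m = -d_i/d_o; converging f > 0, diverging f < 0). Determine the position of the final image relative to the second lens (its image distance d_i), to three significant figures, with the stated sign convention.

Applying the thin-lens equation to the first lens, 1/(-6.5) = 1/19 + 1/d_i1, which gives d_i1 = -4.843 cm.
With d_i1 < 0 the first image is virtual and lies on the object side; the object distance for lens 2 is d_o2 = 15 - (-4.843) = 19.843 cm.
Applying the thin-lens equation again with f_2 = 23 cm and d_o2 = 19.843 cm gives d_i2 = -144.571 cm.

-145 cm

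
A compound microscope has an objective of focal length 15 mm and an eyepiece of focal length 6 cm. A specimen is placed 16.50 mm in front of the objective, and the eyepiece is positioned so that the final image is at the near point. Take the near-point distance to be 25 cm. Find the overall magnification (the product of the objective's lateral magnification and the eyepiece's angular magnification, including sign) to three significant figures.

-51.7

Convert to cm: f_obj = 15 mm = 1.5 cm; d_o = 16.50 mm = 1.65 cm.
Objective: 1/d_i = 1/f_obj - 1/d_o = 1/1.5 - 1/1.65 = 0.06061 cm^-1, so d_i = 16.500 cm.
m_obj = -d_i/d_o = -16.500/1.65 = -10.000.
Eyepiece angular magnification (image at near point): M_eye = 1 + D/f_e = 1 + 25/6 = 5.167.
Overall M = m_obj x M_eye = (-10.000)(5.167) = -51.67.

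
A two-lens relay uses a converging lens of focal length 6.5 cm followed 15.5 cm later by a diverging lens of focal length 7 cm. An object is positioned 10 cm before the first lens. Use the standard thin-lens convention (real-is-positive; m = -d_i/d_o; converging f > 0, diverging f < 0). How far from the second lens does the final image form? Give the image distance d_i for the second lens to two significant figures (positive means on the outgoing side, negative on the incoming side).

5.5 cm

Lens 1: 1/d_i1 = 1/f_1 - 1/d_o1 = 1/6.5 - 1/10 = 0.05385 cm^-1, so d_i1 = 18.571 cm.
Since 18.571 cm > 15.5 cm, the first image lies past the second lens and serves as a virtual object: d_o2 = L - d_i1 = -3.071 cm.
Lens 2: 1/d_i2 = 1/f_2 - 1/d_o2 = 1/(-7) - 1/(-3.071) = 0.18272 cm^-1, so d_i2 = 5.473 cm.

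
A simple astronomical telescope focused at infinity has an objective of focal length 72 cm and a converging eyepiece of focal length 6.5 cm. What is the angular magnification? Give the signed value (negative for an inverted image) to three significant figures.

-11.1

M = -f_obj/f_eye = -72/(6.5) = -11.077.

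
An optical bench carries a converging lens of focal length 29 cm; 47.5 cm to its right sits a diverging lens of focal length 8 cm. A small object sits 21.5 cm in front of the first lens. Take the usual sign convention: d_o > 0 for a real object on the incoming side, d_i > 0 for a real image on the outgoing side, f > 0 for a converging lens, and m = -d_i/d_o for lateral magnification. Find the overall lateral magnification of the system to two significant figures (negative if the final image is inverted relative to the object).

Lens 1: 1/d_i1 = 1/f_1 - 1/d_o1 = 1/29 - 1/21.5 = -0.01203 cm^-1, so d_i1 = -83.133 cm.
m_1 = -(-83.133)/21.5 = 3.8667.
With d_i1 < 0 the first image is virtual and lies on the object side; the object distance for lens 2 is d_o2 = 47.5 - (-83.133) = 130.633 cm.
Lens 2: 1/d_i2 = 1/f_2 - 1/d_o2 = 1/(-8) - 1/(130.633) = -0.13266 cm^-1, so d_i2 = -7.538 cm.
m_2 = -(-7.538)/(130.633) = 0.0577.
The system's lateral magnification is m_1 m_2 = (3.8667)(0.0577) = 0.2231.

0.22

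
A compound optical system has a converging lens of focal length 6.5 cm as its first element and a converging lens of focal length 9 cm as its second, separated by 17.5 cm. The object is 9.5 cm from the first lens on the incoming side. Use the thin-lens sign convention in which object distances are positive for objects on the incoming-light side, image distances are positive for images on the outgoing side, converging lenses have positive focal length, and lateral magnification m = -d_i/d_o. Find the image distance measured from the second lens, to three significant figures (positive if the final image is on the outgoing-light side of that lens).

Lens 1: 1/d_i1 = 1/f_1 - 1/d_o1 = 1/6.5 - 1/9.5 = 0.04858 cm^-1, so d_i1 = 20.583 cm.
This image would form 20.583 cm past lens 1, i.e. 3.083 cm beyond lens 2, so it is a virtual object for lens 2: d_o2 = 17.5 - 20.583 = -3.083 cm.
Lens 2: 1/d_i2 = 1/f_2 - 1/d_o2 = 1/9 - 1/(-3.083) = 0.43544 cm^-1, so d_i2 = 2.297 cm.

2.30 cm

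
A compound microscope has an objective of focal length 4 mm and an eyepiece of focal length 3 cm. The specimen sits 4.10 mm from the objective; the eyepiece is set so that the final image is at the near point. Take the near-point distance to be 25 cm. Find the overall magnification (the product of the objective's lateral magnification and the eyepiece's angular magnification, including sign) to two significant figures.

Convert to cm: f_obj = 4 mm = 0.4 cm; d_o = 4.10 mm = 0.41 cm.
Objective: 1/d_i = 1/f_obj - 1/d_o = 1/0.4 - 1/0.41 = 0.06098 cm^-1, so d_i = 16.400 cm.
m_obj = -d_i/d_o = -16.400/0.41 = -40.000.
Eyepiece angular magnification (image at near point): M_eye = 1 + D/f_e = 1 + 25/3 = 9.333.
Overall M = m_obj x M_eye = (-40.000)(9.333) = -373.33.

-370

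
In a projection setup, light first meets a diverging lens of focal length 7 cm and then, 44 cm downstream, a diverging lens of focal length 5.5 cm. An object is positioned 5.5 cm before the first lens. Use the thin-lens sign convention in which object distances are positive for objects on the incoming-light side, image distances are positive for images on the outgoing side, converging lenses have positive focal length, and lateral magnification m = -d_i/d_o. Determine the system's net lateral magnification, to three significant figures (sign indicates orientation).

0.0586

Applying the thin-lens equation to the first lens, 1/(-7) = 1/5.5 + 1/d_i1, which gives d_i1 = -3.080 cm.
Its lateral magnification is m_1 = -d_i1/d_o1 = -(-3.080)/5.5 = 0.5600.
The intermediate image is virtual, 3.080 cm to the left of lens 1, so d_o2 = L - d_i1 = 44 - (-3.080) = 47.080 cm.
Applying the thin-lens equation again with f_2 = -5.5 cm and d_o2 = 47.080 cm gives d_i2 = -4.925 cm.
m_2 = -(-4.925)/(47.080) = 0.1046.
The system's lateral magnification is m_1 m_2 = (0.5600)(0.1046) = 0.0586.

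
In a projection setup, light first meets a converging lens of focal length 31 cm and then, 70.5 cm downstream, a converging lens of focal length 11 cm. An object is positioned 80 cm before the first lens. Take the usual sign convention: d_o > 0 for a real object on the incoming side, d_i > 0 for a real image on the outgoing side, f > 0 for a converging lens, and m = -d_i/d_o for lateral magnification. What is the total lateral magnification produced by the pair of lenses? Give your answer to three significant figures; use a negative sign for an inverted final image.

First lens: d_i1 = 1/(1/31 - 1/80) = 50.612 cm.
m_1 = -(50.612)/80 = -0.6327.
That image sits 19.888 cm in front of the second lens, so d_o2 = 19.888 cm.
Second lens: d_i2 = 1/(1/11 - 1/(19.888)) = 24.614 cm.
m_2 = -(24.614)/(19.888) = -1.2377.
Overall magnification: m = m_1 m_2 = 0.7830.

0.783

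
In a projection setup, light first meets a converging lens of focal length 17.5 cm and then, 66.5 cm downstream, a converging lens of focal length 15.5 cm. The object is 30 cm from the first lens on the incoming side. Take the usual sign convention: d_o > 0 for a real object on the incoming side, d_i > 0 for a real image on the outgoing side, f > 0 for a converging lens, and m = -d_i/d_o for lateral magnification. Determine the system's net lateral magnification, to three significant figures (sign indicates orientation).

2.41

Lens 1: 1/d_i1 = 1/f_1 - 1/d_o1 = 1/17.5 - 1/30 = 0.02381 cm^-1, so d_i1 = 42.000 cm.
m_1 = -(42.000)/30 = -1.4000.
The intermediate image is 42.000 cm to the right of lens 1, so d_o2 = L - d_i1 = 66.5 - 42.000 = 24.500 cm.
Lens 2: 1/d_i2 = 1/f_2 - 1/d_o2 = 1/15.5 - 1/(24.500) = 0.02370 cm^-1, so d_i2 = 42.194 cm.
m_2 = -(42.194)/(24.500) = -1.7222.
The system's lateral magnification is m_1 m_2 = (-1.4000)(-1.7222) = 2.4111.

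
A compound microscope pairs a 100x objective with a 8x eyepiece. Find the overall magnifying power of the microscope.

800

The overall magnification of a compound microscope is the product of the objective and eyepiece magnifications:
M = M_obj x M_eye = 100 x 8 = 800.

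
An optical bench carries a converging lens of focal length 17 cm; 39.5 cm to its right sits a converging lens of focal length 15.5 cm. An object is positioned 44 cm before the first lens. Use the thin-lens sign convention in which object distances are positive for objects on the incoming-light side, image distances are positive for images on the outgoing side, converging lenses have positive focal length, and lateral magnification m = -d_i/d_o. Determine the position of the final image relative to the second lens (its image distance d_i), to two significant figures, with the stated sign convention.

First lens: d_i1 = 1/(1/17 - 1/44) = 27.704 cm.
Object distance for lens 2: d_o2 = 39.5 - 27.704 = 11.796 cm.
Second lens: d_i2 = 1/(1/15.5 - 1/(11.796)) = -49.367 cm.

-49 cm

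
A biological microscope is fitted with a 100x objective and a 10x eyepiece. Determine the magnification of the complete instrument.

1000

The overall magnification of a compound microscope is the product of the objective and eyepiece magnifications:
M = M_obj x M_eye = 100 x 10 = 1000.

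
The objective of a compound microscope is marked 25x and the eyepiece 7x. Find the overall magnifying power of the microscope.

The overall magnification of a compound microscope is the product of the objective and eyepiece magnifications:
M = M_obj x M_eye = 25 x 7 = 175.

175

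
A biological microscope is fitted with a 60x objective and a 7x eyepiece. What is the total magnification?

420

The overall magnification of a compound microscope is the product of the objective and eyepiece magnifications:
M = M_obj x M_eye = 60 x 7 = 420.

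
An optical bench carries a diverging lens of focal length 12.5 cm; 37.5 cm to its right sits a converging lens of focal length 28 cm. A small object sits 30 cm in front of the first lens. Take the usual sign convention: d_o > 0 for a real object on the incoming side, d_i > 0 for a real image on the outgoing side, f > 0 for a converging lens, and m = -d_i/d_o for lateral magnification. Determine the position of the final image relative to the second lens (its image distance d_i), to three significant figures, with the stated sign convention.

70.8 cm

Applying the thin-lens equation to the first lens, 1/(-12.5) = 1/30 + 1/d_i1, which gives d_i1 = -8.824 cm.
The intermediate image is virtual, 8.824 cm to the left of lens 1, so d_o2 = L - d_i1 = 37.5 - (-8.824) = 46.324 cm.
Applying the thin-lens equation again with f_2 = 28 cm and d_o2 = 46.324 cm gives d_i2 = 70.787 cm.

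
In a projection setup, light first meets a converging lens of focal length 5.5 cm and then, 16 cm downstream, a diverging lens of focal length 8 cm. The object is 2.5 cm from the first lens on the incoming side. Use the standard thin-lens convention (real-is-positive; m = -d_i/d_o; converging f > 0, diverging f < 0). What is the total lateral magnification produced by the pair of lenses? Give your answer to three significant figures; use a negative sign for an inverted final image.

Lens 1: 1/d_i1 = 1/f_1 - 1/d_o1 = 1/5.5 - 1/2.5 = -0.21818 cm^-1, so d_i1 = -4.583 cm.
m_1 = -(-4.583)/2.5 = 1.8333.
The intermediate image is virtual, 4.583 cm to the left of lens 1, so d_o2 = L - d_i1 = 16 - (-4.583) = 20.583 cm.
Lens 2: 1/d_i2 = 1/f_2 - 1/d_o2 = 1/(-8) - 1/(20.583) = -0.17358 cm^-1, so d_i2 = -5.761 cm.
m_2 = -(-5.761)/(20.583) = 0.2799.
Total m = m_1 x m_2 = (1.8333)(0.2799) = 0.5131.

0.513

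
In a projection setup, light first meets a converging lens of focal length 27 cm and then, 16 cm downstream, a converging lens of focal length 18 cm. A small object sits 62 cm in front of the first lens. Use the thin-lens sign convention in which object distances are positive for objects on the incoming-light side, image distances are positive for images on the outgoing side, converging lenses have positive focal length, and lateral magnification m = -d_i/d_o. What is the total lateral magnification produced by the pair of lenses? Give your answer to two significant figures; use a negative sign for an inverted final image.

-0.28

Applying the thin-lens equation to the first lens, 1/27 = 1/62 + 1/d_i1, which gives d_i1 = 47.829 cm.
Its lateral magnification is m_1 = -d_i1/d_o1 = -(47.829)/62 = -0.7714.
Since 47.829 cm > 16 cm, the first image lies past the second lens and serves as a virtual object: d_o2 = L - d_i1 = -31.829 cm.
Applying the thin-lens equation again with f_2 = 18 cm and d_o2 = -31.829 cm gives d_i2 = 11.498 cm.
m_2 = -(11.498)/(-31.829) = 0.3612.
The system's lateral magnification is m_1 m_2 = (-0.7714)(0.3612) = -0.2787.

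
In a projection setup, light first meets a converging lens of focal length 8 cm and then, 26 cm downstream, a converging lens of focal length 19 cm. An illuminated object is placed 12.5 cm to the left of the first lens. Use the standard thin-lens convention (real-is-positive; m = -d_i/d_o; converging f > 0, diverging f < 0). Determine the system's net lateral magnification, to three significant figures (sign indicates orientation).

First lens: d_i1 = 1/(1/8 - 1/12.5) = 22.222 cm.
m_1 = -(22.222)/12.5 = -1.7778.
The intermediate image is 22.222 cm to the right of lens 1, so d_o2 = L - d_i1 = 26 - 22.222 = 3.778 cm.
Second lens: d_i2 = 1/(1/19 - 1/(3.778)) = -4.715 cm.
m_2 = -(-4.715)/(3.778) = 1.2482.
The system's lateral magnification is m_1 m_2 = (-1.7778)(1.2482) = -2.2190.

-2.22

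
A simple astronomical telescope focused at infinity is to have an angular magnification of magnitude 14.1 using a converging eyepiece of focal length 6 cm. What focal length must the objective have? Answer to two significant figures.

|M| = f_obj/|f_eye|, so f_obj = |M| x |f_eye| = 14.1 x 6 = 84.600 cm.

85 cm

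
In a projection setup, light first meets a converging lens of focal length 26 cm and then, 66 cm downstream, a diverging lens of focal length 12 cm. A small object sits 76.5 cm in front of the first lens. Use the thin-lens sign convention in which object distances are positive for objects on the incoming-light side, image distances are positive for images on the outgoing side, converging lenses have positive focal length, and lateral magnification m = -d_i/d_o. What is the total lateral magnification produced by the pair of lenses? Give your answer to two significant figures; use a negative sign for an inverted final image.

Applying the thin-lens equation to the first lens, 1/26 = 1/76.5 + 1/d_i1, which gives d_i1 = 39.386 cm.
Its lateral magnification is m_1 = -d_i1/d_o1 = -(39.386)/76.5 = -0.5149.
The intermediate image is 39.386 cm to the right of lens 1, so d_o2 = L - d_i1 = 66 - 39.386 = 26.614 cm.
Applying the thin-lens equation again with f_2 = -12 cm and d_o2 = 26.614 cm gives d_i2 = -8.271 cm.
m_2 = -(-8.271)/(26.614) = 0.3108.
The system's lateral magnification is m_1 m_2 = (-0.5149)(0.3108) = -0.1600.

-0.16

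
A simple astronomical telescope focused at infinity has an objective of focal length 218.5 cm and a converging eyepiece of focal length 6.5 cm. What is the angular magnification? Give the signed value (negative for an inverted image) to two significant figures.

M = -f_obj/f_eye = -218.5/(6.5) = -33.615.

-34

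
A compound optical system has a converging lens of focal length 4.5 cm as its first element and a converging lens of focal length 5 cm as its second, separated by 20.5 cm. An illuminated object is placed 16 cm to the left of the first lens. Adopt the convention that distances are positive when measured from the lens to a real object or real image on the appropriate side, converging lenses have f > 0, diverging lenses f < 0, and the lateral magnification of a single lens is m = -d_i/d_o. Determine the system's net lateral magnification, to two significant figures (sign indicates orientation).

0.21

Applying the thin-lens equation to the first lens, 1/4.5 = 1/16 + 1/d_i1, which gives d_i1 = 6.261 cm.
Its lateral magnification is m_1 = -d_i1/d_o1 = -(6.261)/16 = -0.3913.
The intermediate image is 6.261 cm to the right of lens 1, so d_o2 = L - d_i1 = 20.5 - 6.261 = 14.239 cm.
Applying the thin-lens equation again with f_2 = 5 cm and d_o2 = 14.239 cm gives d_i2 = 7.706 cm.
m_2 = -(7.706)/(14.239) = -0.5412.
The system's lateral magnification is m_1 m_2 = (-0.3913)(-0.5412) = 0.2118.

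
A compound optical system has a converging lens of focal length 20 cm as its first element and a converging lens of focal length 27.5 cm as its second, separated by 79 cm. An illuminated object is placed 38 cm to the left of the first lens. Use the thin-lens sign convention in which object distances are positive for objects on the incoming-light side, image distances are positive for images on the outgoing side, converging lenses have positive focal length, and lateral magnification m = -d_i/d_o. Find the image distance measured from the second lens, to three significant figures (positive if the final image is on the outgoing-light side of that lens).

109 cm

Lens 1: 1/d_i1 = 1/f_1 - 1/d_o1 = 1/20 - 1/38 = 0.02368 cm^-1, so d_i1 = 42.222 cm.
Object distance for lens 2: d_o2 = 79 - 42.222 = 36.778 cm.
Lens 2: 1/d_i2 = 1/f_2 - 1/d_o2 = 1/27.5 - 1/(36.778) = 0.00917 cm^-1, so d_i2 = 109.012 cm.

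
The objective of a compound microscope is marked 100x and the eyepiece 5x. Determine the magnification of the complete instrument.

500

The overall magnification of a compound microscope is the product of the objective and eyepiece magnifications:
M = M_obj x M_eye = 100 x 5 = 500.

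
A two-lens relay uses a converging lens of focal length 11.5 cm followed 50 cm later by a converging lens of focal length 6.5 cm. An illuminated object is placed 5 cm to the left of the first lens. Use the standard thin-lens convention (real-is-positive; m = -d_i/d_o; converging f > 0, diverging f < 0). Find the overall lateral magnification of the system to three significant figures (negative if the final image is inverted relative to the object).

-0.220

Applying the thin-lens equation to the first lens, 1/11.5 = 1/5 + 1/d_i1, which gives d_i1 = -8.846 cm.
Its lateral magnification is m_1 = -d_i1/d_o1 = -(-8.846)/5 = 1.7692.
With d_i1 < 0 the first image is virtual and lies on the object side; the object distance for lens 2 is d_o2 = 50 - (-8.846) = 58.846 cm.
Applying the thin-lens equation again with f_2 = 6.5 cm and d_o2 = 58.846 cm gives d_i2 = 7.307 cm.
m_2 = -(7.307)/(58.846) = -0.1242.
The system's lateral magnification is m_1 m_2 = (1.7692)(-0.1242) = -0.2197.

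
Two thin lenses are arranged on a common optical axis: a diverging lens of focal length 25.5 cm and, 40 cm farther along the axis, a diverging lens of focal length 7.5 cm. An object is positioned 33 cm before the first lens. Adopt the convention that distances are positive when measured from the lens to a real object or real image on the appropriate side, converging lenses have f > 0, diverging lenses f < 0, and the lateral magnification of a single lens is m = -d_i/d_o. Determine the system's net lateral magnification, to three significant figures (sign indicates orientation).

0.0528

Applying the thin-lens equation to the first lens, 1/(-25.5) = 1/33 + 1/d_i1, which gives d_i1 = -14.385 cm.
Its lateral magnification is m_1 = -d_i1/d_o1 = -(-14.385)/33 = 0.4359.
The intermediate image is virtual, 14.385 cm to the left of lens 1, so d_o2 = L - d_i1 = 40 - (-14.385) = 54.385 cm.
Applying the thin-lens equation again with f_2 = -7.5 cm and d_o2 = 54.385 cm gives d_i2 = -6.591 cm.
m_2 = -(-6.591)/(54.385) = 0.1212.
Overall magnification: m = m_1 m_2 = 0.0528.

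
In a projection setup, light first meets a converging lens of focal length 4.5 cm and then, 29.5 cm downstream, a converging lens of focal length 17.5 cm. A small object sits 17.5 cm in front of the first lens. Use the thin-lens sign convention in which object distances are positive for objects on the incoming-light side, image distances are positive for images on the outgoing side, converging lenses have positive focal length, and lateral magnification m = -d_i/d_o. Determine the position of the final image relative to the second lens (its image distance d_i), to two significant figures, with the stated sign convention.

69 cm

Applying the thin-lens equation to the first lens, 1/4.5 = 1/17.5 + 1/d_i1, which gives d_i1 = 6.058 cm.
That image sits 23.442 cm in front of the second lens, so d_o2 = 23.442 cm.
Applying the thin-lens equation again with f_2 = 17.5 cm and d_o2 = 23.442 cm gives d_i2 = 69.037 cm.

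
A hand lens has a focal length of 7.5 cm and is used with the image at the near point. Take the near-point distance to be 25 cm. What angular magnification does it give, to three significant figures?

M = 1 + D/f = 1 + 25/7.5 = 4.333.

4.33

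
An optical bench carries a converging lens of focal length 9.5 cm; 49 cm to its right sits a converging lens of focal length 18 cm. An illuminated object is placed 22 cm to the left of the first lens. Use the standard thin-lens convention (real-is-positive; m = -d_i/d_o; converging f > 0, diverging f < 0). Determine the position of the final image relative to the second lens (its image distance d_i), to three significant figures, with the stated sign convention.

40.7 cm

Applying the thin-lens equation to the first lens, 1/9.5 = 1/22 + 1/d_i1, which gives d_i1 = 16.720 cm.
Object distance for lens 2: d_o2 = 49 - 16.720 = 32.280 cm.
Applying the thin-lens equation again with f_2 = 18 cm and d_o2 = 32.280 cm gives d_i2 = 40.689 cm.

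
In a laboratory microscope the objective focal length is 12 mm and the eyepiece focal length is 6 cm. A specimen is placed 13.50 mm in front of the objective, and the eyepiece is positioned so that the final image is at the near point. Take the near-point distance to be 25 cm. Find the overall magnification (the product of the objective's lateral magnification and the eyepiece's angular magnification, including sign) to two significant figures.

-41

Convert to cm: f_obj = 12 mm = 1.2 cm; d_o = 13.50 mm = 1.35 cm.
Objective: 1/d_i = 1/f_obj - 1/d_o = 1/1.2 - 1/1.35 = 0.09259 cm^-1, so d_i = 10.800 cm.
m_obj = -d_i/d_o = -10.800/1.35 = -8.000.
Eyepiece angular magnification (image at near point): M_eye = 1 + D/f_e = 1 + 25/6 = 5.167.
Overall M = m_obj x M_eye = (-8.000)(5.167) = -41.33.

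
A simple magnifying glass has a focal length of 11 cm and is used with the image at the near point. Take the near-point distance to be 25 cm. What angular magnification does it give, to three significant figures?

M = 1 + D/f = 1 + 25/11 = 3.273.

3.27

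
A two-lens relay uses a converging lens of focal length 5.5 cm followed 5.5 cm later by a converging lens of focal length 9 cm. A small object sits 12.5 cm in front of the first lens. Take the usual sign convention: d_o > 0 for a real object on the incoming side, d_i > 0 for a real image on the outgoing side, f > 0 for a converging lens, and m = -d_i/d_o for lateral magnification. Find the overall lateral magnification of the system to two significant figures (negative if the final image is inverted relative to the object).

-0.53

Lens 1: 1/d_i1 = 1/f_1 - 1/d_o1 = 1/5.5 - 1/12.5 = 0.10182 cm^-1, so d_i1 = 9.821 cm.
m_1 = -(9.821)/12.5 = -0.7857.
Since 9.821 cm > 5.5 cm, the first image lies past the second lens and serves as a virtual object: d_o2 = L - d_i1 = -4.321 cm.
Lens 2: 1/d_i2 = 1/f_2 - 1/d_o2 = 1/9 - 1/(-4.321) = 0.34252 cm^-1, so d_i2 = 2.920 cm.
m_2 = -(2.920)/(-4.321) = 0.6756.
Total m = m_1 x m_2 = (-0.7857)(0.6756) = -0.5308.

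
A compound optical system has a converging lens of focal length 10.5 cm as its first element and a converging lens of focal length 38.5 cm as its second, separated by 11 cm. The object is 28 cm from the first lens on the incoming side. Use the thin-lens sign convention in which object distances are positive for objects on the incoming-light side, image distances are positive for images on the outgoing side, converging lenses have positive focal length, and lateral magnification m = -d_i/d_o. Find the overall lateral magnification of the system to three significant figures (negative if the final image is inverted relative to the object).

-0.521

Applying the thin-lens equation to the first lens, 1/10.5 = 1/28 + 1/d_i1, which gives d_i1 = 16.800 cm.
Its lateral magnification is m_1 = -d_i1/d_o1 = -(16.800)/28 = -0.6000.
Since 16.800 cm > 11 cm, the first image lies past the second lens and serves as a virtual object: d_o2 = L - d_i1 = -5.800 cm.
Applying the thin-lens equation again with f_2 = 38.5 cm and d_o2 = -5.800 cm gives d_i2 = 5.041 cm.
m_2 = -(5.041)/(-5.800) = 0.8691.
The system's lateral magnification is m_1 m_2 = (-0.6000)(0.8691) = -0.5214.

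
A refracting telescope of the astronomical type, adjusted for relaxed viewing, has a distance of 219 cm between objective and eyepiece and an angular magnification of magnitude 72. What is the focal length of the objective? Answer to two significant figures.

220 cm

In normal adjustment the tube length equals f_obj + f_eye and |M| = f_obj/f_eye.
So f_obj = 72 f_eye and 72 f_eye + f_eye = 219 cm, giving f_eye = 219/73 = 3.000 cm and f_obj = 216.000 cm.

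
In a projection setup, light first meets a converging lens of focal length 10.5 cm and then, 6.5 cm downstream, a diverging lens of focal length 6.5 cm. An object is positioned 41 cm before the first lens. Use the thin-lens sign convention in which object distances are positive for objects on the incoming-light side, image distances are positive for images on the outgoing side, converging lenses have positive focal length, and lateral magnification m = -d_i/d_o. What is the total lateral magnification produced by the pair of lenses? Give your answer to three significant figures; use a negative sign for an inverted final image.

Applying the thin-lens equation to the first lens, 1/10.5 = 1/41 + 1/d_i1, which gives d_i1 = 14.115 cm.
Its lateral magnification is m_1 = -d_i1/d_o1 = -(14.115)/41 = -0.3443.
Since 14.115 cm > 6.5 cm, the first image lies past the second lens and serves as a virtual object: d_o2 = L - d_i1 = -7.615 cm.
Applying the thin-lens equation again with f_2 = -6.5 cm and d_o2 = -7.615 cm gives d_i2 = -44.401 cm.
m_2 = -(-44.401)/(-7.615) = -5.8309.
Overall magnification: m = m_1 m_2 = 2.0074.

2.01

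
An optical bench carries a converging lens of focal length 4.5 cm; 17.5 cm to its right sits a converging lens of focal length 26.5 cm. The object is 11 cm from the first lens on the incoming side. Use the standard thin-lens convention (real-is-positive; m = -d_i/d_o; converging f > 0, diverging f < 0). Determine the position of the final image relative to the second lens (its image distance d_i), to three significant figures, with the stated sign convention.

-15.8 cm

Applying the thin-lens equation to the first lens, 1/4.5 = 1/11 + 1/d_i1, which gives d_i1 = 7.615 cm.
Object distance for lens 2: d_o2 = 17.5 - 7.615 = 9.885 cm.
Applying the thin-lens equation again with f_2 = 26.5 cm and d_o2 = 9.885 cm gives d_i2 = -15.765 cm.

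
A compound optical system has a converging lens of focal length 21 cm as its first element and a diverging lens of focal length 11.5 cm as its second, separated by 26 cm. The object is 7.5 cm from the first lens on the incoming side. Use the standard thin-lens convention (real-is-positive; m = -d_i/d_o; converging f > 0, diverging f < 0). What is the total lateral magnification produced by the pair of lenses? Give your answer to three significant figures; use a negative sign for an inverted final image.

First lens: d_i1 = 1/(1/21 - 1/7.5) = -11.667 cm.
m_1 = -(-11.667)/7.5 = 1.5556.
The intermediate image is virtual, 11.667 cm to the left of lens 1, so d_o2 = L - d_i1 = 26 - (-11.667) = 37.667 cm.
Second lens: d_i2 = 1/(1/(-11.5) - 1/(37.667)) = -8.810 cm.
m_2 = -(-8.810)/(37.667) = 0.2339.
Total m = m_1 x m_2 = (1.5556)(0.2339) = 0.3638.

0.364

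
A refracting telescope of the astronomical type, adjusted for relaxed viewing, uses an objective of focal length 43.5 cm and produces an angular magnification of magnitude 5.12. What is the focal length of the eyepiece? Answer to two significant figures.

|M| = f_obj/f_eye, so f_eye = f_obj/|M| = 43.5/5.12 = 8.496 cm.

8.5 cm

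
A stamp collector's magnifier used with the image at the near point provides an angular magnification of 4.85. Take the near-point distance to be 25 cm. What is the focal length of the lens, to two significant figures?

For the image at the near point, M = 1 + D/f.
f = D/(M - 1) = 25/(4.85 - 1) = 6.494 cm.

6.5 cm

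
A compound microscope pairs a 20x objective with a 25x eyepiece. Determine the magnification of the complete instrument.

The overall magnification of a compound microscope is the product of the objective and eyepiece magnifications:
M = M_obj x M_eye = 20 x 25 = 500.

500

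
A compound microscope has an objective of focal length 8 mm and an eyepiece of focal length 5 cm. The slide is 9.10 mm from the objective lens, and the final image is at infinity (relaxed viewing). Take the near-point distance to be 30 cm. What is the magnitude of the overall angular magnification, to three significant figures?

43.6

Convert to cm: f_obj = 8 mm = 0.8 cm; d_o = 9.10 mm = 0.91 cm.
Objective: 1/d_i = 1/f_obj - 1/d_o = 1/0.8 - 1/0.91 = 0.15110 cm^-1, so d_i = 6.618 cm.
m_obj = -d_i/d_o = -6.618/0.91 = -7.273.
Eyepiece angular magnification (image at infinity): M_eye = D/f_e = 30/5 = 6.000.
Overall M = m_obj x M_eye = (-7.273)(6.000) = -43.64.
|M| = 43.64.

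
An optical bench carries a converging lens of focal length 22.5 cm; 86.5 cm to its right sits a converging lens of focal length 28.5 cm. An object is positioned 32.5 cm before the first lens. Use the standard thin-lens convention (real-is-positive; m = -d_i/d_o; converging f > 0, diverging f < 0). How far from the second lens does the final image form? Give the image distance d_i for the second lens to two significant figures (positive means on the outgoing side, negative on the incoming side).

First lens: d_i1 = 1/(1/22.5 - 1/32.5) = 73.125 cm.
Object distance for lens 2: d_o2 = 86.5 - 73.125 = 13.375 cm.
Second lens: d_i2 = 1/(1/28.5 - 1/(13.375)) = -25.202 cm.

-25 cm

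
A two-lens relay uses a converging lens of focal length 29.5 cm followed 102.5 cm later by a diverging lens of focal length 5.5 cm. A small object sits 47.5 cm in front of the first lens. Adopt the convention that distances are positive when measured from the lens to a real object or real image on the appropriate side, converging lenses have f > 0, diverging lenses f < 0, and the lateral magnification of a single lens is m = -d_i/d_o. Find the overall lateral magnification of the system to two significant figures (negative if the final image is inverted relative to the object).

-0.30

First lens: d_i1 = 1/(1/29.5 - 1/47.5) = 77.847 cm.
m_1 = -(77.847)/47.5 = -1.6389.
Object distance for lens 2: d_o2 = 102.5 - 77.847 = 24.653 cm.
Second lens: d_i2 = 1/(1/(-5.5) - 1/(24.653)) = -4.497 cm.
m_2 = -(-4.497)/(24.653) = 0.1824.
Overall magnification: m = m_1 m_2 = -0.2989.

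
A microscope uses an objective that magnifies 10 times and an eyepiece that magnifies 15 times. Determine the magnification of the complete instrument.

150

The overall magnification of a compound microscope is the product of the objective and eyepiece magnifications:
M = M_obj x M_eye = 10 x 15 = 150.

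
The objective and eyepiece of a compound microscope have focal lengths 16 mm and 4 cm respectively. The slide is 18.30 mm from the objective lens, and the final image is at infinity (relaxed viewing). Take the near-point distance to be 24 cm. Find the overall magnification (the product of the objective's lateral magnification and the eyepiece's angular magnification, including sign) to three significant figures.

Convert to cm: f_obj = 16 mm = 1.6 cm; d_o = 18.30 mm = 1.83 cm.
Objective: 1/d_i = 1/f_obj - 1/d_o = 1/1.6 - 1/1.83 = 0.07855 cm^-1, so d_i = 12.730 cm.
m_obj = -d_i/d_o = -12.730/1.83 = -6.957.
Eyepiece angular magnification (image at infinity): M_eye = D/f_e = 24/4 = 6.000.
Overall M = m_obj x M_eye = (-6.957)(6.000) = -41.74.

-41.7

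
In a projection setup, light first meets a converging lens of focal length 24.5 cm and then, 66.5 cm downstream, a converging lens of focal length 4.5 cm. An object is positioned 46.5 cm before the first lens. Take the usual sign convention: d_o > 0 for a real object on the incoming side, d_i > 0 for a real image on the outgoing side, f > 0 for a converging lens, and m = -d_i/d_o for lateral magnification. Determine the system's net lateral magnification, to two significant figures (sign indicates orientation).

First lens: d_i1 = 1/(1/24.5 - 1/46.5) = 51.784 cm.
m_1 = -(51.784)/46.5 = -1.1136.
That image sits 14.716 cm in front of the second lens, so d_o2 = 14.716 cm.
Second lens: d_i2 = 1/(1/4.5 - 1/(14.716)) = 6.482 cm.
m_2 = -(6.482)/(14.716) = -0.4405.
Overall magnification: m = m_1 m_2 = 0.4905.

0.49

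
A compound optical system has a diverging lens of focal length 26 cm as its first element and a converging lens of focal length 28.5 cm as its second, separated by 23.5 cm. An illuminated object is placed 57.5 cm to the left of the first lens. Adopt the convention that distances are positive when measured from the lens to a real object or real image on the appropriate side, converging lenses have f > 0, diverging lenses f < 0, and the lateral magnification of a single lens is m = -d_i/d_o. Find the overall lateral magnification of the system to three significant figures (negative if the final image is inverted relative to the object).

Lens 1: 1/d_i1 = 1/f_1 - 1/d_o1 = 1/(-26) - 1/57.5 = -0.05585 cm^-1, so d_i1 = -17.904 cm.
m_1 = -(-17.904)/57.5 = 0.3114.
The intermediate image is virtual, 17.904 cm to the left of lens 1, so d_o2 = L - d_i1 = 23.5 - (-17.904) = 41.404 cm.
Lens 2: 1/d_i2 = 1/f_2 - 1/d_o2 = 1/28.5 - 1/(41.404) = 0.01094 cm^-1, so d_i2 = 91.445 cm.
m_2 = -(91.445)/(41.404) = -2.2086.
The system's lateral magnification is m_1 m_2 = (0.3114)(-2.2086) = -0.6877.

-0.688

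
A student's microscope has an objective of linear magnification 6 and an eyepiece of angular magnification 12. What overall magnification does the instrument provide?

72

The overall magnification of a compound microscope is the product of the objective and eyepiece magnifications:
M = M_obj x M_eye = 6 x 12 = 72.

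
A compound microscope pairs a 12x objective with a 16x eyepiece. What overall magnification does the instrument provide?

192

The overall magnification of a compound microscope is the product of the objective and eyepiece magnifications:
M = M_obj x M_eye = 12 x 16 = 192.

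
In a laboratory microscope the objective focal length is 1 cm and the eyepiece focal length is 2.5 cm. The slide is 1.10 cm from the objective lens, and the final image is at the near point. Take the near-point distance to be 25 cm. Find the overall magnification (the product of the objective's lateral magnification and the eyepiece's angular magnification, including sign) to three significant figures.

-110

Objective: 1/d_i = 1/f_obj - 1/d_o = 1/1 - 1/1.10 = 0.09091 cm^-1, so d_i = 11.000 cm.
m_obj = -d_i/d_o = -11.000/1.10 = -10.000.
Eyepiece angular magnification (image at near point): M_eye = 1 + D/f_e = 1 + 25/2.5 = 11.000.
Overall M = m_obj x M_eye = (-10.000)(11.000) = -110.00.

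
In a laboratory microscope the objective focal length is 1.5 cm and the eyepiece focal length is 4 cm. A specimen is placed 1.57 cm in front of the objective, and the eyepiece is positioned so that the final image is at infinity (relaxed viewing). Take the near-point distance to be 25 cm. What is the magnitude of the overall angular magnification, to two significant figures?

130

Objective: 1/d_i = 1/f_obj - 1/d_o = 1/1.5 - 1/1.57 = 0.02972 cm^-1, so d_i = 33.643 cm.
m_obj = -d_i/d_o = -33.643/1.57 = -21.429.
Eyepiece angular magnification (image at infinity): M_eye = D/f_e = 25/4 = 6.250.
Overall M = m_obj x M_eye = (-21.429)(6.250) = -133.93.
|M| = 133.93.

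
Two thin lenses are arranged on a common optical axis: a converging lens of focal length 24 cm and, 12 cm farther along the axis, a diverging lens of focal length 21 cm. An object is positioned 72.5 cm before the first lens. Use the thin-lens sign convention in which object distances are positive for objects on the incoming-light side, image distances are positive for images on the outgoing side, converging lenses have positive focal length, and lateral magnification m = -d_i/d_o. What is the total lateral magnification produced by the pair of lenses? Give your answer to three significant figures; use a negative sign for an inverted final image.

Lens 1: 1/d_i1 = 1/f_1 - 1/d_o1 = 1/24 - 1/72.5 = 0.02787 cm^-1, so d_i1 = 35.876 cm.
m_1 = -(35.876)/72.5 = -0.4948.
This image would form 35.876 cm past lens 1, i.e. 23.876 cm beyond lens 2, so it is a virtual object for lens 2: d_o2 = 12 - 35.876 = -23.876 cm.
Lens 2: 1/d_i2 = 1/f_2 - 1/d_o2 = 1/(-21) - 1/(-23.876) = -0.00574 cm^-1, so d_i2 = -174.323 cm.
m_2 = -(-174.323)/(-23.876) = -7.3011.
The system's lateral magnification is m_1 m_2 = (-0.4948)(-7.3011) = 3.6129.

3.61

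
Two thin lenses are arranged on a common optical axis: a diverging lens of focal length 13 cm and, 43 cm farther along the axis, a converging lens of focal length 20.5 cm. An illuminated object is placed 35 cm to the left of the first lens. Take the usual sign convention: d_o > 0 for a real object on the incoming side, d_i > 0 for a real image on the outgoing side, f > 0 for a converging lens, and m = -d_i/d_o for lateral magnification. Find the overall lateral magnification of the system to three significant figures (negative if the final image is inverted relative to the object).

Applying the thin-lens equation to the first lens, 1/(-13) = 1/35 + 1/d_i1, which gives d_i1 = -9.479 cm.
Its lateral magnification is m_1 = -d_i1/d_o1 = -(-9.479)/35 = 0.2708.
With d_i1 < 0 the first image is virtual and lies on the object side; the object distance for lens 2 is d_o2 = 43 - (-9.479) = 52.479 cm.
Applying the thin-lens equation again with f_2 = 20.5 cm and d_o2 = 52.479 cm gives d_i2 = 33.641 cm.
m_2 = -(33.641)/(52.479) = -0.6410.
Overall magnification: m = m_1 m_2 = -0.1736.

-0.174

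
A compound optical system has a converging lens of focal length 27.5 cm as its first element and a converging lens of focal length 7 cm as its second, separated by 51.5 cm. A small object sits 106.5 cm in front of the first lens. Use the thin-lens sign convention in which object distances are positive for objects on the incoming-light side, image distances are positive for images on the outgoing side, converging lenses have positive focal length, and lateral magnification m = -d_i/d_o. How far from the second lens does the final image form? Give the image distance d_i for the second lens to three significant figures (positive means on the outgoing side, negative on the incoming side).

13.6 cm

First lens: d_i1 = 1/(1/27.5 - 1/106.5) = 37.073 cm.
Object distance for lens 2: d_o2 = 51.5 - 37.073 = 14.427 cm.
Second lens: d_i2 = 1/(1/7 - 1/(14.427)) = 13.597 cm.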